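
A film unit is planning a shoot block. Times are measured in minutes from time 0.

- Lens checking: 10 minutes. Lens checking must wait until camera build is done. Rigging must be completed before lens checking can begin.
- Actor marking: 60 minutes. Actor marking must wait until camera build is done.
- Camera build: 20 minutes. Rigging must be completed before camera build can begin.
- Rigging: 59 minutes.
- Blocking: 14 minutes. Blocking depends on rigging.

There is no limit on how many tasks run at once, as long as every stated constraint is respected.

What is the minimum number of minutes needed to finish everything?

Nothing blocks rigging, so it runs from minute 0 to minute 59.
After rigging (finishes minute 59), blocking can start at minute 59 and finishes at minute 73.
Camera build cannot begin until rigging (finishes minute 59). It runs from minute 59 to 59 + 20 = minute 79.
Actor marking waits on camera build (finishes minute 79), so it starts at minute 79 and finishes at 79 + 60 = minute 139.
Lens checking cannot start until camera build (finishes minute 79); rigging (finishes minute 59). The controlling bound is minute 79, so lens checking finishes at 79 + 10 = minute 89.
All tasks are finished once the last one completes. Finish times: Rigging at 59, Camera build at 79, Lens checking at 89, Blocking at 73, Actor marking at 139. The latest is minute 139.

139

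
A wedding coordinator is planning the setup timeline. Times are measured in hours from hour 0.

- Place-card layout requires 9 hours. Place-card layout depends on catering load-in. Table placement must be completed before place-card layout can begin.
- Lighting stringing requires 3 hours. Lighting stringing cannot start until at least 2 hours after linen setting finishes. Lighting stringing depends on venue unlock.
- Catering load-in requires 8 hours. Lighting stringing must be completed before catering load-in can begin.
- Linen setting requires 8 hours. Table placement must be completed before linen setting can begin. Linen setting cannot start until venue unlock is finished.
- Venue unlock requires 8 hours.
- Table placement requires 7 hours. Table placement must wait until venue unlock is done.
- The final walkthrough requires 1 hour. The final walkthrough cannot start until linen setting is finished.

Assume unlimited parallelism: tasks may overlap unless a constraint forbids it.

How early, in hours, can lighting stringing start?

25

Nothing blocks venue unlock, so it runs from hour 0 to hour 8.
Table placement cannot begin until venue unlock (finishes hour 8). It runs from hour 8 to 8 + 7 = hour 15.
Linen setting needs all of table placement (finishes hour 15); venue unlock (finishes hour 8). That puts its earliest start at hour 15; it finishes at 15 + 8 = hour 23.
Lighting stringing waits on linen setting (finishes hour 23, plus 2-hour gap → hour 25); venue unlock (finishes hour 8). The latest of these is hour 25, which is the earliest lighting stringing can start.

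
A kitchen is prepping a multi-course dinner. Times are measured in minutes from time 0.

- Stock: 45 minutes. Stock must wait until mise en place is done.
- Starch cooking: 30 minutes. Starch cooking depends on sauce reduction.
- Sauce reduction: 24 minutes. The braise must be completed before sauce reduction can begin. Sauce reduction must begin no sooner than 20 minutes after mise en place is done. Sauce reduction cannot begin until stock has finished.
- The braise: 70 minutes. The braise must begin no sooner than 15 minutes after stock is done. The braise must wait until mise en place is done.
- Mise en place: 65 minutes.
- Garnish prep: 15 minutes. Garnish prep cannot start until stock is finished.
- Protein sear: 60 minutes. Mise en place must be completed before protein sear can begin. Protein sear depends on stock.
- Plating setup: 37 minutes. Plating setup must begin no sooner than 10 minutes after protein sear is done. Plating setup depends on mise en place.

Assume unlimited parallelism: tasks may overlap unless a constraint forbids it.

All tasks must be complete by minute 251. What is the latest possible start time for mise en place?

Starch cooking must finish by minute 251; it takes 30 minutes, so it must start by 251 − 30 = minute 221.
Since starch cooking (must start by minute 221) depends on it, sauce reduction must finish by minute 221. Backing off its 24-minute duration gives a latest start of minute 197.
The braise has to be done before sauce reduction (must start by minute 197). That means finishing by minute 197, i.e. starting by 197 − 70 = minute 127.
Plating setup has no dependents, so it just needs to finish by minute 251. Starting by 251 − 37 = minute 214 achieves that.
Since plating setup (must start by minute 214, minus 10-minute gap → minute 204) depends on it, protein sear must finish by minute 204. Backing off its 60-minute duration gives a latest start of minute 144.
Nothing follows garnish prep; the deadline of minute 251 is its only limit. It must start by 251 − 15 = minute 236.
Stock must finish in time for the braise (must start by minute 127, minus 15-minute gap → minute 112); protein sear (must start by minute 144); sauce reduction (must start by minute 197); garnish prep (must start by minute 236). The tightest is minute 112, so stock must start by 112 − 45 = minute 67.
For mise en place: stock (must start by minute 67); the braise (must start by minute 127); protein sear (must start by minute 144); sauce reduction (must start by minute 197, minus 20-minute gap → minute 177); plating setup (must start by minute 214). The most restrictive is minute 67; with a 65-minute duration, mise en place must start by minute 2.

2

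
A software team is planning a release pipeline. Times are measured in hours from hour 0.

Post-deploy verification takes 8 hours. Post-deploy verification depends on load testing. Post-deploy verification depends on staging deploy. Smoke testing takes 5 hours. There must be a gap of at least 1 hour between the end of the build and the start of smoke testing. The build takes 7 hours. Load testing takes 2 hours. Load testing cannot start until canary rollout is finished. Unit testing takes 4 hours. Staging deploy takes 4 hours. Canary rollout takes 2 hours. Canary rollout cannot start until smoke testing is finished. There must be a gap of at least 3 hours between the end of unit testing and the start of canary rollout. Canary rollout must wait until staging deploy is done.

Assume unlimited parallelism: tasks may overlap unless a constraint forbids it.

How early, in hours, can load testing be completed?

Staging deploy can start immediately at hour 0; it finishes at hour 4.
Unit testing can start immediately at hour 0; it finishes at hour 4.
Nothing blocks the build, so it runs from hour 0 to hour 7.
Smoke testing cannot begin until the build (finishes hour 7, plus 1-hour gap → hour 8). It runs from hour 8 to 8 + 5 = hour 13.
Canary rollout cannot start until smoke testing (finishes hour 13); unit testing (finishes hour 4, plus 3-hour gap → hour 7); staging deploy (finishes hour 4). The controlling bound is hour 13, so canary rollout finishes at 13 + 2 = hour 15.
After canary rollout (finishes hour 15), load testing can start at hour 15 and finishes at hour 17.

17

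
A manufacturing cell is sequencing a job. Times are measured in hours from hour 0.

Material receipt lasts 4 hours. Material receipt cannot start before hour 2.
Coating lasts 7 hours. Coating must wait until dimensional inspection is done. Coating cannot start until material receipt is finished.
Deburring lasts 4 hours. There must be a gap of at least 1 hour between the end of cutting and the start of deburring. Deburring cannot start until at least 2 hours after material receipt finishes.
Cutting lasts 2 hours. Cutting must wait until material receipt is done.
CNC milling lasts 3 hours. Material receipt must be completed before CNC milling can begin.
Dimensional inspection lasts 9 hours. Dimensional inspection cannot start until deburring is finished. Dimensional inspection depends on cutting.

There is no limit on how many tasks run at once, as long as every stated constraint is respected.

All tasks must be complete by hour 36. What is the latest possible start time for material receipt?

Coating has no dependents, so it just needs to finish by hour 36. Starting by 36 − 7 = hour 29 achieves that.
Since coating (must start by hour 29) depends on it, dimensional inspection must finish by hour 29. Backing off its 9-hour duration gives a latest start of hour 20.
Since dimensional inspection (must start by hour 20) depends on it, deburring must finish by hour 20. Backing off its 4-hour duration gives a latest start of hour 16.
For cutting: deburring (must start by hour 16, minus 1-hour gap → hour 15); dimensional inspection (must start by hour 20). The most restrictive is hour 15; with a 2-hour duration, cutting must start by hour 13.
Nothing follows CNC milling; the deadline of hour 36 is its only limit. It must start by 36 − 3 = hour 33.
Material receipt feeds cutting (must start by hour 13); deburring (must start by hour 16, minus 2-hour gap → hour 14); CNC milling (must start by hour 33); coating (must start by hour 29). Taking the minimum, material receipt must finish by hour 13 and start by 13 − 4 = hour 9.

9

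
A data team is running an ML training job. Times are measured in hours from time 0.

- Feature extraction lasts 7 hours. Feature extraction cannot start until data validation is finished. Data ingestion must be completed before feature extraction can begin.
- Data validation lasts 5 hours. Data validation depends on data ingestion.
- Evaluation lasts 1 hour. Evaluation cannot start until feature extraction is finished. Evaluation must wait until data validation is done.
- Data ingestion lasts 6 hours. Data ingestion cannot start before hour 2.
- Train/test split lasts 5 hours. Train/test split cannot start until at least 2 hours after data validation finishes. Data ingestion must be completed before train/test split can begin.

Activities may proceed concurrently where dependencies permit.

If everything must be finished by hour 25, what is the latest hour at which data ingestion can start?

6

Evaluation has no dependents, so it just needs to finish by hour 25. Starting by 25 − 1 = hour 24 achieves that.
Feature extraction has to be done before evaluation (must start by hour 24). That means finishing by hour 24, i.e. starting by 24 − 7 = hour 17.
To finish by hour 25, train/test split (duration 5) must start no later than hour 20.
Data validation has several dependents: feature extraction (must start by hour 17); train/test split (must start by hour 20, minus 2-hour gap → hour 18); evaluation (must start by hour 24). The earliest of those limits is hour 17, so data validation must start by 17 − 5 = hour 12.
For data ingestion: data validation (must start by hour 12); feature extraction (must start by hour 17); train/test split (must start by hour 20). The most restrictive is hour 12; with a 6-hour duration, data ingestion must start by hour 6.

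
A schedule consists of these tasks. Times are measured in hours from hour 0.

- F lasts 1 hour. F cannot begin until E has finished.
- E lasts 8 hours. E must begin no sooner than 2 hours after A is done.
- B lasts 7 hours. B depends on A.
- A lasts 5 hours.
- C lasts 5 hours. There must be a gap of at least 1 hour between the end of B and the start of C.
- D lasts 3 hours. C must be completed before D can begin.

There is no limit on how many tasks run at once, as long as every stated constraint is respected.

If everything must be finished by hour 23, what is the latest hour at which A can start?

2

D must finish by hour 23; it takes 3 hours, so it must start by 23 − 3 = hour 20.
C feeds into D (must start by hour 20); so C must finish by hour 20 and therefore start by hour 15.
Since C (must start by hour 15, minus 1-hour gap → hour 14) depends on it, B must finish by hour 14. Backing off its 7-hour duration gives a latest start of hour 7.
Nothing follows F; the deadline of hour 23 is its only limit. It must start by 23 − 1 = hour 22.
E feeds into F (must start by hour 22); so E must finish by hour 22 and therefore start by hour 14.
A feeds B (must start by hour 7); E (must start by hour 14, minus 2-hour gap → hour 12). Taking the minimum, A must finish by hour 7 and start by 7 − 5 = hour 2.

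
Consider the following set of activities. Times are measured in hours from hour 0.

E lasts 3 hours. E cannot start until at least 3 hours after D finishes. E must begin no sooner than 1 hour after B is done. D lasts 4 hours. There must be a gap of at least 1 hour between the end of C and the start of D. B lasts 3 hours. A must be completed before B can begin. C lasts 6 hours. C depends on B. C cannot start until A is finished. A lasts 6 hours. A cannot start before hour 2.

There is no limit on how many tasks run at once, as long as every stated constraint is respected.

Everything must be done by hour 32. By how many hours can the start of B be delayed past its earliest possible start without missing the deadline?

4

A cannot begin until its own release at hour 2. It runs from hour 2 to 2 + 6 = hour 8.
B cannot begin until A (finishes hour 8). It runs from hour 8 to 8 + 3 = hour 11.

Working backward from the deadline:
To finish by hour 32, E (duration 3) must start no later than hour 29.
Since E (must start by hour 29, minus 3-hour gap → hour 26) depends on it, D must finish by hour 26. Backing off its 4-hour duration gives a latest start of hour 22.
C feeds into D (must start by hour 22, minus 1-hour gap → hour 21); so C must finish by hour 21 and therefore start by hour 15.
For B: C (must start by hour 15); E (must start by hour 29, minus 1-hour gap → hour 28). The most restrictive is hour 15; with a 3-hour duration, B must start by hour 12.
So B can start as early as hour 8 and as late as hour 12, giving 12 − 8 = 4 hours of slack.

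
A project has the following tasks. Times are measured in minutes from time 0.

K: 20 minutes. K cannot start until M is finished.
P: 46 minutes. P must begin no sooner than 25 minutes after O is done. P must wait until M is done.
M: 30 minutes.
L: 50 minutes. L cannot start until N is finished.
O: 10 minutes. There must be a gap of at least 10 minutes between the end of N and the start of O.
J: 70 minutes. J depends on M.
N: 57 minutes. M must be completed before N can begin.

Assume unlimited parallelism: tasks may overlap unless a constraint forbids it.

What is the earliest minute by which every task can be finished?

178

M can start immediately at minute 0; it finishes at minute 30.
N cannot begin until M (finishes minute 30). It runs from minute 30 to 30 + 57 = minute 87.
After N (finishes minute 87, plus 10-minute gap → minute 97), O can start at minute 97 and finishes at minute 107.
For P: O (finishes minute 107, plus 25-minute gap → minute 132); M (finishes minute 30). Taking the maximum gives a start of minute 132, and it finishes at 132 + 46 = minute 178.
L cannot begin until N (finishes minute 87). It runs from minute 87 to 87 + 50 = minute 137.
K cannot begin until M (finishes minute 30). It runs from minute 30 to 30 + 20 = minute 50.
J waits on M (finishes minute 30), so it starts at minute 30 and finishes at 30 + 70 = minute 100.
All tasks are finished once the last one completes. Finish times: J at 100, K at 50, L at 137, M at 30, N at 87, O at 107, P at 178. The latest is minute 178.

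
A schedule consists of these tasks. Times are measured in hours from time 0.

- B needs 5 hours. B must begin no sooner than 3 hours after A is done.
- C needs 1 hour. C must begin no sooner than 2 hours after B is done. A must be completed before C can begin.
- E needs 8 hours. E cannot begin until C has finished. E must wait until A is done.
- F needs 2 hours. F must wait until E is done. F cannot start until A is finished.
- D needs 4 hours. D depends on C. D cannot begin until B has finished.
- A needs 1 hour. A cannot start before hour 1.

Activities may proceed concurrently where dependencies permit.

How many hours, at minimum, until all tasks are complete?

After its own release at hour 1, A can start at hour 1 and finishes at hour 2.
B waits on A (finishes hour 2, plus 3-hour gap → hour 5), so it starts at hour 5 and finishes at 5 + 5 = hour 10.
For C: B (finishes hour 10, plus 2-hour gap → hour 12); A (finishes hour 2). Taking the maximum gives a start of hour 12, and it finishes at 12 + 1 = hour 13.
E has to wait for C (finishes hour 13); A (finishes hour 2). The latest of these is hour 13, so E runs hour 13 to 13 + 8 = hour 21.
F needs all of E (finishes hour 21); A (finishes hour 2). That puts its earliest start at hour 21; it finishes at 21 + 2 = hour 23.
For D: C (finishes hour 13); B (finishes hour 10). Taking the maximum gives a start of hour 13, and it finishes at 13 + 4 = hour 17.
All tasks are finished once the last one completes. Finish times: A at 2, B at 10, C at 13, D at 17, E at 21, F at 23. The latest is hour 23.

23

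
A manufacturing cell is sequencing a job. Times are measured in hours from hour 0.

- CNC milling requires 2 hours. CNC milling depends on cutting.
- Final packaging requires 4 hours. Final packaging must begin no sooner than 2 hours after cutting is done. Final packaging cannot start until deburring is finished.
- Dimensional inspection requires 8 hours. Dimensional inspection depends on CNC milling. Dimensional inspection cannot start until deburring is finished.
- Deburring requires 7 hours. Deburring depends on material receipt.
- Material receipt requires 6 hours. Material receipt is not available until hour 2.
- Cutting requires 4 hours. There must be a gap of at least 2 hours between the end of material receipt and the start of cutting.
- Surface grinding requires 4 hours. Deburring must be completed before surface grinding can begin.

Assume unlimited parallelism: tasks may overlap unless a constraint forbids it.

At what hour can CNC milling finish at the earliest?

16

After its own release at hour 2, material receipt can start at hour 2 and finishes at hour 8.
Cutting cannot begin until material receipt (finishes hour 8, plus 2-hour gap → hour 10). It runs from hour 10 to 10 + 4 = hour 14.
CNC milling cannot begin until cutting (finishes hour 14). It runs from hour 14 to 14 + 2 = hour 16.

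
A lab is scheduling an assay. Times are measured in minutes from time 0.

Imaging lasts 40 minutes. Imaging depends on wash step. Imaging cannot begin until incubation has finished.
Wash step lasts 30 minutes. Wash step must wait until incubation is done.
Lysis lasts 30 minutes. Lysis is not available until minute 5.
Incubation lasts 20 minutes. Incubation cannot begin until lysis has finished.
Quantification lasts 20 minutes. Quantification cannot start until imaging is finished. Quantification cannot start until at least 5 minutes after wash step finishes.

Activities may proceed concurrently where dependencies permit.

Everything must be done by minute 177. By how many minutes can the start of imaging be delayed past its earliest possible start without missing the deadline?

Lysis waits on its own release at minute 5, so it starts at minute 5 and finishes at 5 + 30 = minute 35.
After lysis (finishes minute 35), incubation can start at minute 35 and finishes at minute 55.
Wash step waits on incubation (finishes minute 55), so it starts at minute 55 and finishes at 55 + 30 = minute 85.
Imaging has to wait for wash step (finishes minute 85); incubation (finishes minute 55). The latest of these is minute 85, so imaging runs minute 85 to 85 + 40 = minute 125.

Working backward from the deadline:
Quantification has no dependents, so it just needs to finish by minute 177. Starting by 177 − 20 = minute 157 achieves that.
Imaging must finish before quantification (must start by minute 157). With a 40-minute duration, imaging must start by 157 − 40 = minute 117.
So imaging can start as early as minute 85 and as late as minute 117, giving 117 − 85 = 32 minutes of slack.

32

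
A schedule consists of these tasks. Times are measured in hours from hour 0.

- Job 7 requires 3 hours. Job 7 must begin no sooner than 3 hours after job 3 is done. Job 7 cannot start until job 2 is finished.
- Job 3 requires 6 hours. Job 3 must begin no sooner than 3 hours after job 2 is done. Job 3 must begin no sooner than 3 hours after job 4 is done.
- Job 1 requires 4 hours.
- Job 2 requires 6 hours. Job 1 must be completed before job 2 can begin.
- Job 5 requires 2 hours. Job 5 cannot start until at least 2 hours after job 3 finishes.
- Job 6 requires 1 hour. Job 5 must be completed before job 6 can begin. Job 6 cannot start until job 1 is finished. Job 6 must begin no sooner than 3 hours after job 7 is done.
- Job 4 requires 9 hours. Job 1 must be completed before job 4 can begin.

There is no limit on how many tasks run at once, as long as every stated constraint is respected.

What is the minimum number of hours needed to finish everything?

32

Job 1 has no prerequisites, so it starts at hour 0 and finishes at hour 4.
After job 1 (finishes hour 4), job 4 can start at hour 4 and finishes at hour 13.
After job 1 (finishes hour 4), job 2 can start at hour 4 and finishes at hour 10.
Job 3 has to wait for job 2 (finishes hour 10, plus 3-hour gap → hour 13); job 4 (finishes hour 13, plus 3-hour gap → hour 16). The latest of these is hour 16, so job 3 runs hour 16 to 16 + 6 = hour 22.
Job 7 cannot start until job 3 (finishes hour 22, plus 3-hour gap → hour 25); job 2 (finishes hour 10). The controlling bound is hour 25, so job 7 finishes at 25 + 3 = hour 28.
Job 5 cannot begin until job 3 (finishes hour 22, plus 2-hour gap → hour 24). It runs from hour 24 to 24 + 2 = hour 26.
For job 6: job 5 (finishes hour 26); job 1 (finishes hour 4); job 7 (finishes hour 28, plus 3-hour gap → hour 31). Taking the maximum gives a start of hour 31, and it finishes at 31 + 1 = hour 32.
All tasks are finished once the last one completes. Finish times: Job 1 at 4, Job 2 at 10, Job 3 at 22, Job 4 at 13, Job 5 at 26, Job 6 at 32, Job 7 at 28. The latest is hour 32.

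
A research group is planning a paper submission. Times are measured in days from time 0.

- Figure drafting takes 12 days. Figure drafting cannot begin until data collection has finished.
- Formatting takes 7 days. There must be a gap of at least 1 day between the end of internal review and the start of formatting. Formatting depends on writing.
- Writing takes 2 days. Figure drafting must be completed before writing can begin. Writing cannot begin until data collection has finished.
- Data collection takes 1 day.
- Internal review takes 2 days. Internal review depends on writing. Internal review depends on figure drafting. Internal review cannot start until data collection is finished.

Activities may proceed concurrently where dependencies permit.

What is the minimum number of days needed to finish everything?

Data collection can start immediately at day 0; it finishes at day 1.
Figure drafting waits on data collection (finishes day 1), so it starts at day 1 and finishes at 1 + 12 = day 13.
For writing: figure drafting (finishes day 13); data collection (finishes day 1). Taking the maximum gives a start of day 13, and it finishes at 13 + 2 = day 15.
Internal review has to wait for writing (finishes day 15); figure drafting (finishes day 13); data collection (finishes day 1). The latest of these is day 15, so internal review runs day 15 to 15 + 2 = day 17.
Formatting cannot start until internal review (finishes day 17, plus 1-day gap → day 18); writing (finishes day 15). The controlling bound is day 18, so formatting finishes at 18 + 7 = day 25.
All tasks are finished once the last one completes. Finish times: Data collection at 1, Figure drafting at 13, Writing at 15, Internal review at 17, Formatting at 25. The latest is day 25.

25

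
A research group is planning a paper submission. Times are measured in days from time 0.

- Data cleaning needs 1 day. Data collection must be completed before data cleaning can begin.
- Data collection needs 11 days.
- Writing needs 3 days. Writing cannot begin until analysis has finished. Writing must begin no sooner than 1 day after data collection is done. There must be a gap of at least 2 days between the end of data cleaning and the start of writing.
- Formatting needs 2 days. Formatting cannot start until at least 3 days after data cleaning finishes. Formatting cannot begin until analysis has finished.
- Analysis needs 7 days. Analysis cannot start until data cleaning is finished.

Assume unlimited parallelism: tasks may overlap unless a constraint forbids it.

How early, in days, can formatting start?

Data collection has no prerequisites, so it starts at day 0 and finishes at day 11.
After data collection (finishes day 11), data cleaning can start at day 11 and finishes at day 12.
After data cleaning (finishes day 12), analysis can start at day 12 and finishes at day 19.
Formatting waits on data cleaning (finishes day 12, plus 3-day gap → day 15); analysis (finishes day 19). The latest of these is day 19, which is the earliest formatting can start.

19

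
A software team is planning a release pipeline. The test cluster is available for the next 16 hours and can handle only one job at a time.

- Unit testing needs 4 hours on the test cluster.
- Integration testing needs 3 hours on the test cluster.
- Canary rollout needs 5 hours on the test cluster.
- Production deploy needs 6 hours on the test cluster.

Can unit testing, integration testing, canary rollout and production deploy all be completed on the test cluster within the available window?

No

Running back to back, the jobs need 4 + 3 + 5 + 6 = 18 hours on the test cluster.
Since 18 > 16, they cannot all fit.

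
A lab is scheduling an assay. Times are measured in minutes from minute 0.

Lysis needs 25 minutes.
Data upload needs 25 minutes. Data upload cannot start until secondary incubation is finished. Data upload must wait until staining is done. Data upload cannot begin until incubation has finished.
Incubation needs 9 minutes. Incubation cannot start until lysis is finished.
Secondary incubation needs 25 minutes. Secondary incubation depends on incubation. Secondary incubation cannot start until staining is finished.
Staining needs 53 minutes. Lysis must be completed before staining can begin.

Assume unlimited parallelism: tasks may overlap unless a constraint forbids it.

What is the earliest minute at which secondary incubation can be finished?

Lysis has no prerequisites, so it starts at minute 0 and finishes at minute 25.
Staining cannot begin until lysis (finishes minute 25). It runs from minute 25 to 25 + 53 = minute 78.
Incubation waits on lysis (finishes minute 25), so it starts at minute 25 and finishes at 25 + 9 = minute 34.
Secondary incubation has to wait for incubation (finishes minute 34); staining (finishes minute 78). The latest of these is minute 78, so secondary incubation runs minute 78 to 78 + 25 = minute 103.

103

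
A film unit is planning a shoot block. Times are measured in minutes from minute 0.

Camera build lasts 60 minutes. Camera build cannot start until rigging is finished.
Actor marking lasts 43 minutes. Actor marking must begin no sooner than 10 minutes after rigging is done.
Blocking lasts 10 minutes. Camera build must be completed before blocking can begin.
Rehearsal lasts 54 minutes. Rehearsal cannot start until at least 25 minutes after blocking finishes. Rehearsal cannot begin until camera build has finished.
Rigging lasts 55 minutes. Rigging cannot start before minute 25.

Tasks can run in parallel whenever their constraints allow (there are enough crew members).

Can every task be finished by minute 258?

Yes

Rigging cannot begin until its own release at minute 25. It runs from minute 25 to 25 + 55 = minute 80.
After rigging (finishes minute 80, plus 10-minute gap → minute 90), actor marking can start at minute 90 and finishes at minute 133.
After rigging (finishes minute 80), camera build can start at minute 80 and finishes at minute 140.
Blocking waits on camera build (finishes minute 140), so it starts at minute 140 and finishes at 140 + 10 = minute 150.
For rehearsal: blocking (finishes minute 150, plus 25-minute gap → minute 175); camera build (finishes minute 140). Taking the maximum gives a start of minute 175, and it finishes at 175 + 54 = minute 229.
Every task is finished by minute 229, which is no later than the deadline of 258, so the schedule is feasible.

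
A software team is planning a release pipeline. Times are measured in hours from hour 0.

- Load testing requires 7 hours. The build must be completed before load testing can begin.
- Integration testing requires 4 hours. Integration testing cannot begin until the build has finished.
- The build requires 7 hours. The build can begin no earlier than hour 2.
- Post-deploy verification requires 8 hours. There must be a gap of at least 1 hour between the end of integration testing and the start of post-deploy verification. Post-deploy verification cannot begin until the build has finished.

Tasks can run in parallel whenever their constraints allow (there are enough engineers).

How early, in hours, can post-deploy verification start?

After its own release at hour 2, the build can start at hour 2 and finishes at hour 9.
Integration testing waits on the build (finishes hour 9), so it starts at hour 9 and finishes at 9 + 4 = hour 13.
Post-deploy verification waits on integration testing (finishes hour 13, plus 1-hour gap → hour 14); the build (finishes hour 9). The latest of these is hour 14, which is the earliest post-deploy verification can start.

14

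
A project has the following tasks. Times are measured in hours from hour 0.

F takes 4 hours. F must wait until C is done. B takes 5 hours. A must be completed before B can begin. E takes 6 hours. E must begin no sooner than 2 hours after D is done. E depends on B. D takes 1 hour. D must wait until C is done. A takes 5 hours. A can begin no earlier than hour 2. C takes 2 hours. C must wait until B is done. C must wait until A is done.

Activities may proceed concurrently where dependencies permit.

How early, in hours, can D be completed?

15

A waits on its own release at hour 2, so it starts at hour 2 and finishes at 2 + 5 = hour 7.
B waits on A (finishes hour 7), so it starts at hour 7 and finishes at 7 + 5 = hour 12.
C has to wait for B (finishes hour 12); A (finishes hour 7). The latest of these is hour 12, so C runs hour 12 to 12 + 2 = hour 14.
D waits on C (finishes hour 14), so it starts at hour 14 and finishes at 14 + 1 = hour 15.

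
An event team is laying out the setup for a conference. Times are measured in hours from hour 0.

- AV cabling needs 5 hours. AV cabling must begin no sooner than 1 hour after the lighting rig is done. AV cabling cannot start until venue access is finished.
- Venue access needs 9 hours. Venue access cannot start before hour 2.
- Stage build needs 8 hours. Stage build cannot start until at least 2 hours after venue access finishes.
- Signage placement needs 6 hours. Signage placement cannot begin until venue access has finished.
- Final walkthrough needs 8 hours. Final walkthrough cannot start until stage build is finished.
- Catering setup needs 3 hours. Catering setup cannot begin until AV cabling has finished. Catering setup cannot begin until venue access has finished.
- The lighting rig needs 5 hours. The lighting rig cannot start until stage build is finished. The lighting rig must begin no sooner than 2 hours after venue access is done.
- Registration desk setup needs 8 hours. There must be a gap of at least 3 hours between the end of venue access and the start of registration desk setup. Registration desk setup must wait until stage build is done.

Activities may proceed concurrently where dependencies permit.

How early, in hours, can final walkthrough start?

Venue access waits on its own release at hour 2, so it starts at hour 2 and finishes at 2 + 9 = hour 11.
After venue access (finishes hour 11, plus 2-hour gap → hour 13), stage build can start at hour 13 and finishes at hour 21.
Final walkthrough waits on stage build (finishes hour 21), so the earliest it can start is hour 21.

21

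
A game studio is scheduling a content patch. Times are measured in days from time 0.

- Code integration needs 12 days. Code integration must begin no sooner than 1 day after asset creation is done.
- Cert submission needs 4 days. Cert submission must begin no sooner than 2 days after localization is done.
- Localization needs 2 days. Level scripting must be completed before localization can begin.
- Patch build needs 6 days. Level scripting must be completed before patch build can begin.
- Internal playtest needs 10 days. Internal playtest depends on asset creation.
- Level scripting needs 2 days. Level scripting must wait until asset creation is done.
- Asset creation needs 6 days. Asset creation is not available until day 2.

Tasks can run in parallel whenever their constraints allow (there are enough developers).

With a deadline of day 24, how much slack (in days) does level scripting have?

6

Asset creation waits on its own release at day 2, so it starts at day 2 and finishes at 2 + 6 = day 8.
Level scripting cannot begin until asset creation (finishes day 8). It runs from day 8 to 8 + 2 = day 10.

Working backward from the deadline:
Cert submission has no dependents, so it just needs to finish by day 24. Starting by 24 − 4 = day 20 achieves that.
Localization must finish before cert submission (must start by day 20, minus 2-day gap → day 18). With a 2-day duration, localization must start by 18 − 2 = day 16.
Nothing follows patch build; the deadline of day 24 is its only limit. It must start by 24 − 6 = day 18.
Level scripting has several dependents: localization (must start by day 16); patch build (must start by day 18). The earliest of those limits is day 16, so level scripting must start by 16 − 2 = day 14.
So level scripting can start as early as day 8 and as late as day 14, giving 14 − 8 = 6 days of slack.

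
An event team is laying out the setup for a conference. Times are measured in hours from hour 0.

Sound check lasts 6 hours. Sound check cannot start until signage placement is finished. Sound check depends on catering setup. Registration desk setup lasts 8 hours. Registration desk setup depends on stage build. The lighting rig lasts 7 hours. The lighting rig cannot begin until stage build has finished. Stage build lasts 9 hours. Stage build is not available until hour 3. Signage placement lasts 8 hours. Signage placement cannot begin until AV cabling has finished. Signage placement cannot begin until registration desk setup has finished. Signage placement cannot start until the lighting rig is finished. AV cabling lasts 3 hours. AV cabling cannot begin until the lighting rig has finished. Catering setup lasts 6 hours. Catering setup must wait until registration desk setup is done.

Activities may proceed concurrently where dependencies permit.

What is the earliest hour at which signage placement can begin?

22

Stage build cannot begin until its own release at hour 3. It runs from hour 3 to 3 + 9 = hour 12.
After stage build (finishes hour 12), registration desk setup can start at hour 12 and finishes at hour 20.
The lighting rig cannot begin until stage build (finishes hour 12). It runs from hour 12 to 12 + 7 = hour 19.
After the lighting rig (finishes hour 19), AV cabling can start at hour 19 and finishes at hour 22.
Signage placement waits on AV cabling (finishes hour 22); registration desk setup (finishes hour 20); the lighting rig (finishes hour 19). The latest of these is hour 22, which is the earliest signage placement can start.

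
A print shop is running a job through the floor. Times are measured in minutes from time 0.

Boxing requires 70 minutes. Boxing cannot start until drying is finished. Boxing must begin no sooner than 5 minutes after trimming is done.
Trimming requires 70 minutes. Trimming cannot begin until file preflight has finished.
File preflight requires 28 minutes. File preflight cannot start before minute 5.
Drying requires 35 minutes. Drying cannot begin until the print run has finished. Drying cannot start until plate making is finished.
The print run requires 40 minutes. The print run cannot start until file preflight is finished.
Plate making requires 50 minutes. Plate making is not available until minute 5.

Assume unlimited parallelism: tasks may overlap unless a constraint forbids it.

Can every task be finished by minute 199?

Plate making cannot begin until its own release at minute 5. It runs from minute 5 to 5 + 50 = minute 55.
After its own release at minute 5, file preflight can start at minute 5 and finishes at minute 33.
After file preflight (finishes minute 33), trimming can start at minute 33 and finishes at minute 103.
The print run waits on file preflight (finishes minute 33), so it starts at minute 33 and finishes at 33 + 40 = minute 73.
For drying: the print run (finishes minute 73); plate making (finishes minute 55). Taking the maximum gives a start of minute 73, and it finishes at 73 + 35 = minute 108.
Boxing needs all of drying (finishes minute 108); trimming (finishes minute 103, plus 5-minute gap → minute 108). That puts its earliest start at minute 108; it finishes at 108 + 70 = minute 178.
Every task is finished by minute 178, which is no later than the deadline of 199, so the schedule is feasible.

Yes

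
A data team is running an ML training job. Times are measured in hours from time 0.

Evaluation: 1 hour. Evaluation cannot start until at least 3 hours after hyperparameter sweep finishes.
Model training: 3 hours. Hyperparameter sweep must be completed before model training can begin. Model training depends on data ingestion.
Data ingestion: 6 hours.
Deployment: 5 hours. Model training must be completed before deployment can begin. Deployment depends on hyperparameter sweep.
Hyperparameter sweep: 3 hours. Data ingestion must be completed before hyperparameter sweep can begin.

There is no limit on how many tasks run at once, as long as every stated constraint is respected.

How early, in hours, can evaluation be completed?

Data ingestion can start immediately at hour 0; it finishes at hour 6.
Hyperparameter sweep waits on data ingestion (finishes hour 6), so it starts at hour 6 and finishes at 6 + 3 = hour 9.
Evaluation cannot begin until hyperparameter sweep (finishes hour 9, plus 3-hour gap → hour 12). It runs from hour 12 to 12 + 1 = hour 13.

13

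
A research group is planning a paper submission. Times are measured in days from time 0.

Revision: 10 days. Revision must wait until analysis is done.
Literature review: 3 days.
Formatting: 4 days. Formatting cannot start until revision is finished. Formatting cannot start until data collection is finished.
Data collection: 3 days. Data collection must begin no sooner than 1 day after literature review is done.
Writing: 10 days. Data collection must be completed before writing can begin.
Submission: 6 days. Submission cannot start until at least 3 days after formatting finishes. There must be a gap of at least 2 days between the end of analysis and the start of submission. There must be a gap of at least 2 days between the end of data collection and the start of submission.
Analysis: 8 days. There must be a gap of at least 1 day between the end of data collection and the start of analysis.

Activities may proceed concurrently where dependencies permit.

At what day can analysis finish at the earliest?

Literature review can start immediately at day 0; it finishes at day 3.
Data collection waits on literature review (finishes day 3, plus 1-day gap → day 4), so it starts at day 4 and finishes at 4 + 3 = day 7.
Analysis waits on data collection (finishes day 7, plus 1-day gap → day 8), so it starts at day 8 and finishes at 8 + 8 = day 16.

16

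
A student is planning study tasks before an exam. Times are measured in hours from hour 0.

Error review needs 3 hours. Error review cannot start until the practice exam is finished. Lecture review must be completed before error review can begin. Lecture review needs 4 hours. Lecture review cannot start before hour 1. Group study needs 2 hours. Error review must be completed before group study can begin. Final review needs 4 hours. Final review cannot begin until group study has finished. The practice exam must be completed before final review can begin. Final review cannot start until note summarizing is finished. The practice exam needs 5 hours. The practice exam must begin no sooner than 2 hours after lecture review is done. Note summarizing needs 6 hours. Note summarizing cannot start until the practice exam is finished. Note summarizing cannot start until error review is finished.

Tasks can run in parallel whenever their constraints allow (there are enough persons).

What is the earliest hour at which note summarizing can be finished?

21

After its own release at hour 1, lecture review can start at hour 1 and finishes at hour 5.
After lecture review (finishes hour 5, plus 2-hour gap → hour 7), the practice exam can start at hour 7 and finishes at hour 12.
Error review cannot start until the practice exam (finishes hour 12); lecture review (finishes hour 5). The controlling bound is hour 12, so error review finishes at 12 + 3 = hour 15.
Note summarizing needs all of the practice exam (finishes hour 12); error review (finishes hour 15). That puts its earliest start at hour 15; it finishes at 15 + 6 = hour 21.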